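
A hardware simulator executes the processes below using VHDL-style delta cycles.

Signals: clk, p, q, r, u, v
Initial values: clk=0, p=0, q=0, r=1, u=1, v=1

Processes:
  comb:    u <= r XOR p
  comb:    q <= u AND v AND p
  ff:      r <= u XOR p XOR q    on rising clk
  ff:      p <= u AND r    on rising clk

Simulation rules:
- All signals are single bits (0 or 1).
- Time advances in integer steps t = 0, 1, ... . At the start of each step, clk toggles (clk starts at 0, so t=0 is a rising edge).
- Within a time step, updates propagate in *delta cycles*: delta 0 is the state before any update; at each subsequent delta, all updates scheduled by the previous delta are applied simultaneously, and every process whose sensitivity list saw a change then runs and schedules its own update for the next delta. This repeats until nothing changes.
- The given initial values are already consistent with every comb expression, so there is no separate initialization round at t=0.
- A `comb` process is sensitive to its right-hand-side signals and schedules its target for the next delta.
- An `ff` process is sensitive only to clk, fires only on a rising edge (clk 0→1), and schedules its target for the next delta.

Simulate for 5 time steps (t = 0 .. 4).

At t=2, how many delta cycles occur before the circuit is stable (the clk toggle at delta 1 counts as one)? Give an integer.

t0.Δ0 v=1 q=0 clk=0 p=0 r=1 u=1
t0.Δ1 v=1 q=0 clk=1 p=0 r=1 u=1
t0.Δ2 v=1 q=0 clk=1 p=1 r=1 u=1
t0.Δ3 v=1 q=1 clk=1 p=1 r=1 u=0
t0.Δ4 v=1 q=0 clk=1 p=1 r=1 u=0
t1.Δ0 v=1 q=0 clk=1 p=1 r=1 u=0
t1.Δ1 v=1 q=0 clk=0 p=1 r=1 u=0
t2.Δ0 v=1 q=0 clk=0 p=1 r=1 u=0
t2.Δ1 v=1 q=0 clk=1 p=1 r=1 u=0
t2.Δ2 v=1 q=0 clk=1 p=0 r=1 u=0
t2.Δ3 v=1 q=0 clk=1 p=0 r=1 u=1
t3.Δ0 v=1 q=0 clk=1 p=0 r=1 u=1
t3.Δ1 v=1 q=0 clk=0 p=0 r=1 u=1
t4.Δ0 v=1 q=0 clk=0 p=0 r=1 u=1
t4.Δ1 v=1 q=0 clk=1 p=0 r=1 u=1
t4.Δ2 v=1 q=0 clk=1 p=1 r=1 u=1
t4.Δ3 v=1 q=1 clk=1 p=1 r=1 u=0
t4.Δ4 v=1 q=0 clk=1 p=1 r=1 u=0

3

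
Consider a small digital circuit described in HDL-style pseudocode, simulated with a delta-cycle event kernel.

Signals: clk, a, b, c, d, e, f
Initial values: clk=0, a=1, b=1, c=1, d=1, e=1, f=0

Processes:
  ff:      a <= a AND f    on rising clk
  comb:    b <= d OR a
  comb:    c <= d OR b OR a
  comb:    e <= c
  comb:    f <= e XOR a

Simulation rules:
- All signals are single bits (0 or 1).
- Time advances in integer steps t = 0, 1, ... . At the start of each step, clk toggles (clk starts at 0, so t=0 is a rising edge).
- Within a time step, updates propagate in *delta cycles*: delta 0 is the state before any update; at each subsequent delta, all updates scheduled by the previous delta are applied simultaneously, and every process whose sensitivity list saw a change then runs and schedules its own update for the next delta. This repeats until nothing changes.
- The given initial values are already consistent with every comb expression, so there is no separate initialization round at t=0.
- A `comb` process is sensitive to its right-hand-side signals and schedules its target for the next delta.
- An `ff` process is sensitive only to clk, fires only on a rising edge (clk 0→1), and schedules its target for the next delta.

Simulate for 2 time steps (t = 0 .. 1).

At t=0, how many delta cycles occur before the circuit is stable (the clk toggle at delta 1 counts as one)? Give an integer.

t=0 Δ0: a=1 f=0 b=1 clk=0 d=1 e=1 c=1
  Δ1: clk:0→1
  Δ2: a:1→0
  Δ3: f:0→1
  (3Δ to stable)
t=1 Δ0: a=0 f=1 b=1 clk=1 d=1 e=1 c=1
  Δ1: clk:1→0
  (1Δ to stable)

3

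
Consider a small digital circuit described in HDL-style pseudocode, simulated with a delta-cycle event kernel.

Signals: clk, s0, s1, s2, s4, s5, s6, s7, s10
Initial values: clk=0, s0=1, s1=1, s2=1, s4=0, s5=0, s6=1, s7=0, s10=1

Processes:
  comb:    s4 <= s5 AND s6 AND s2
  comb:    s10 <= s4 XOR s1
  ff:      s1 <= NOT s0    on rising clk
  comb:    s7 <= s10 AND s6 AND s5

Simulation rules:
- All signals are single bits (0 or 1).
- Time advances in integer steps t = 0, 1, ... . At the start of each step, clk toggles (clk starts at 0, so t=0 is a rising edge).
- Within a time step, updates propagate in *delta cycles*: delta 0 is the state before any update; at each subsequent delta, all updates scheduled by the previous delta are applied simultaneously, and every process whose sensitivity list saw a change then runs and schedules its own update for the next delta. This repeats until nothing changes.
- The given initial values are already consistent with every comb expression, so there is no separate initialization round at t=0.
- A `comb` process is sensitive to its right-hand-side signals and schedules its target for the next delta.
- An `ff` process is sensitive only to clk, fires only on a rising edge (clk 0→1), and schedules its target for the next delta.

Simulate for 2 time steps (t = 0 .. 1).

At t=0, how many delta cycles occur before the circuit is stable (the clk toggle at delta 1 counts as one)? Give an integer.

t0.Δ0 s5=0 s4=0 clk=0 s0=1 s2=1 s1=1 s7=0 s6=1 s10=1
t0.Δ1 s5=0 s4=0 clk=1 s0=1 s2=1 s1=1 s7=0 s6=1 s10=1
t0.Δ2 s5=0 s4=0 clk=1 s0=1 s2=1 s1=0 s7=0 s6=1 s10=1
t0.Δ3 s5=0 s4=0 clk=1 s0=1 s2=1 s1=0 s7=0 s6=1 s10=0
t1.Δ0 s5=0 s4=0 clk=1 s0=1 s2=1 s1=0 s7=0 s6=1 s10=0
t1.Δ1 s5=0 s4=0 clk=0 s0=1 s2=1 s1=0 s7=0 s6=1 s10=0

3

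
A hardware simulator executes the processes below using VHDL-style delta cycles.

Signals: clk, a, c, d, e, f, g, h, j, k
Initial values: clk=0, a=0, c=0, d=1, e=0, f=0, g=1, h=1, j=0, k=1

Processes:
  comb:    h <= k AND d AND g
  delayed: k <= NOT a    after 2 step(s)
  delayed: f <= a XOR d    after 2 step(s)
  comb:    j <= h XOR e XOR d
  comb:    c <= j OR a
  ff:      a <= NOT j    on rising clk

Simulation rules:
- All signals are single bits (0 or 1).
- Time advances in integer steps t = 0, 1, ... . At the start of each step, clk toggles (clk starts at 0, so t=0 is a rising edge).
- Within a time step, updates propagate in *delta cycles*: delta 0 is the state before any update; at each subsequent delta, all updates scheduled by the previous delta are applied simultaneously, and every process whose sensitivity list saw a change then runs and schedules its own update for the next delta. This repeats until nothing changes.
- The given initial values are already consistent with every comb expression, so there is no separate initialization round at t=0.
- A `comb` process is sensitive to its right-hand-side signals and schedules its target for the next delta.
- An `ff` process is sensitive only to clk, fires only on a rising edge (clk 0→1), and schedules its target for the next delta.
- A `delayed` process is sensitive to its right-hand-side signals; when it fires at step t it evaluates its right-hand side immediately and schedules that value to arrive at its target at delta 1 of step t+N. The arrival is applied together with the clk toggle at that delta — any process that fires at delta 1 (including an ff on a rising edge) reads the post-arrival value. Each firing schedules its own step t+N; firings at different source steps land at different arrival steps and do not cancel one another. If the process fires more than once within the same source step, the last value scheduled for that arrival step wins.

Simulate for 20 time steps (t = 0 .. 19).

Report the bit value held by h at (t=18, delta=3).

t0.Δ0 h=1 k=1 j=0 e=0 clk=0 g=1 c=0 a=0 f=0 d=1
t0.Δ1 h=1 k=1 j=0 e=0 clk=1 g=1 c=0 a=0 f=0 d=1
t0.Δ2 h=1 k=1 j=0 e=0 clk=1 g=1 c=0 a=1 f=0 d=1
t0.Δ3 h=1 k=1 j=0 e=0 clk=1 g=1 c=1 a=1 f=0 d=1
t1.Δ0 h=1 k=1 j=0 e=0 clk=1 g=1 c=1 a=1 f=0 d=1
t1.Δ1 h=1 k=1 j=0 e=0 clk=0 g=1 c=1 a=1 f=0 d=1
t2.Δ0 h=1 k=1 j=0 e=0 clk=0 g=1 c=1 a=1 f=0 d=1
t2.Δ1 h=1 k=0 j=0 e=0 clk=1 g=1 c=1 a=1 f=0 d=1
t2.Δ2 h=0 k=0 j=0 e=0 clk=1 g=1 c=1 a=1 f=0 d=1
t2.Δ3 h=0 k=0 j=1 e=0 clk=1 g=1 c=1 a=1 f=0 d=1
t3.Δ0 h=0 k=0 j=1 e=0 clk=1 g=1 c=1 a=1 f=0 d=1
t3.Δ1 h=0 k=0 j=1 e=0 clk=0 g=1 c=1 a=1 f=0 d=1
t4.Δ0 h=0 k=0 j=1 e=0 clk=0 g=1 c=1 a=1 f=0 d=1
t4.Δ1 h=0 k=0 j=1 e=0 clk=1 g=1 c=1 a=1 f=0 d=1
t4.Δ2 h=0 k=0 j=1 e=0 clk=1 g=1 c=1 a=0 f=0 d=1
t5.Δ0 h=0 k=0 j=1 e=0 clk=1 g=1 c=1 a=0 f=0 d=1
t5.Δ1 h=0 k=0 j=1 e=0 clk=0 g=1 c=1 a=0 f=0 d=1
t6.Δ0 h=0 k=0 j=1 e=0 clk=0 g=1 c=1 a=0 f=0 d=1
t6.Δ1 h=0 k=1 j=1 e=0 clk=1 g=1 c=1 a=0 f=1 d=1
t6.Δ2 h=1 k=1 j=1 e=0 clk=1 g=1 c=1 a=0 f=1 d=1
t6.Δ3 h=1 k=1 j=0 e=0 clk=1 g=1 c=1 a=0 f=1 d=1
t6.Δ4 h=1 k=1 j=0 e=0 clk=1 g=1 c=0 a=0 f=1 d=1
t7.Δ0 h=1 k=1 j=0 e=0 clk=1 g=1 c=0 a=0 f=1 d=1
t7.Δ1 h=1 k=1 j=0 e=0 clk=0 g=1 c=0 a=0 f=1 d=1
t8.Δ0 h=1 k=1 j=0 e=0 clk=0 g=1 c=0 a=0 f=1 d=1
t8.Δ1 h=1 k=1 j=0 e=0 clk=1 g=1 c=0 a=0 f=1 d=1
t8.Δ2 h=1 k=1 j=0 e=0 clk=1 g=1 c=0 a=1 f=1 d=1
t8.Δ3 h=1 k=1 j=0 e=0 clk=1 g=1 c=1 a=1 f=1 d=1
t9.Δ0 h=1 k=1 j=0 e=0 clk=1 g=1 c=1 a=1 f=1 d=1
t9.Δ1 h=1 k=1 j=0 e=0 clk=0 g=1 c=1 a=1 f=1 d=1
t10.Δ0 h=1 k=1 j=0 e=0 clk=0 g=1 c=1 a=1 f=1 d=1
t10.Δ1 h=1 k=0 j=0 e=0 clk=1 g=1 c=1 a=1 f=0 d=1
t10.Δ2 h=0 k=0 j=0 e=0 clk=1 g=1 c=1 a=1 f=0 d=1
t10.Δ3 h=0 k=0 j=1 e=0 clk=1 g=1 c=1 a=1 f=0 d=1
t11.Δ0 h=0 k=0 j=1 e=0 clk=1 g=1 c=1 a=1 f=0 d=1
t11.Δ1 h=0 k=0 j=1 e=0 clk=0 g=1 c=1 a=1 f=0 d=1
t12.Δ0 h=0 k=0 j=1 e=0 clk=0 g=1 c=1 a=1 f=0 d=1
t12.Δ1 h=0 k=0 j=1 e=0 clk=1 g=1 c=1 a=1 f=0 d=1
t12.Δ2 h=0 k=0 j=1 e=0 clk=1 g=1 c=1 a=0 f=0 d=1
t13.Δ0 h=0 k=0 j=1 e=0 clk=1 g=1 c=1 a=0 f=0 d=1
t13.Δ1 h=0 k=0 j=1 e=0 clk=0 g=1 c=1 a=0 f=0 d=1
t14.Δ0 h=0 k=0 j=1 e=0 clk=0 g=1 c=1 a=0 f=0 d=1
t14.Δ1 h=0 k=1 j=1 e=0 clk=1 g=1 c=1 a=0 f=1 d=1
t14.Δ2 h=1 k=1 j=1 e=0 clk=1 g=1 c=1 a=0 f=1 d=1
t14.Δ3 h=1 k=1 j=0 e=0 clk=1 g=1 c=1 a=0 f=1 d=1
t14.Δ4 h=1 k=1 j=0 e=0 clk=1 g=1 c=0 a=0 f=1 d=1
t15.Δ0 h=1 k=1 j=0 e=0 clk=1 g=1 c=0 a=0 f=1 d=1
t15.Δ1 h=1 k=1 j=0 e=0 clk=0 g=1 c=0 a=0 f=1 d=1
t16.Δ0 h=1 k=1 j=0 e=0 clk=0 g=1 c=0 a=0 f=1 d=1
t16.Δ1 h=1 k=1 j=0 e=0 clk=1 g=1 c=0 a=0 f=1 d=1
t16.Δ2 h=1 k=1 j=0 e=0 clk=1 g=1 c=0 a=1 f=1 d=1
t16.Δ3 h=1 k=1 j=0 e=0 clk=1 g=1 c=1 a=1 f=1 d=1
t17.Δ0 h=1 k=1 j=0 e=0 clk=1 g=1 c=1 a=1 f=1 d=1
t17.Δ1 h=1 k=1 j=0 e=0 clk=0 g=1 c=1 a=1 f=1 d=1
t18.Δ0 h=1 k=1 j=0 e=0 clk=0 g=1 c=1 a=1 f=1 d=1
t18.Δ1 h=1 k=0 j=0 e=0 clk=1 g=1 c=1 a=1 f=0 d=1
t18.Δ2 h=0 k=0 j=0 e=0 clk=1 g=1 c=1 a=1 f=0 d=1
t18.Δ3 h=0 k=0 j=1 e=0 clk=1 g=1 c=1 a=1 f=0 d=1
t19.Δ0 h=0 k=0 j=1 e=0 clk=1 g=1 c=1 a=1 f=0 d=1
t19.Δ1 h=0 k=0 j=1 e=0 clk=0 g=1 c=1 a=1 f=0 d=1

0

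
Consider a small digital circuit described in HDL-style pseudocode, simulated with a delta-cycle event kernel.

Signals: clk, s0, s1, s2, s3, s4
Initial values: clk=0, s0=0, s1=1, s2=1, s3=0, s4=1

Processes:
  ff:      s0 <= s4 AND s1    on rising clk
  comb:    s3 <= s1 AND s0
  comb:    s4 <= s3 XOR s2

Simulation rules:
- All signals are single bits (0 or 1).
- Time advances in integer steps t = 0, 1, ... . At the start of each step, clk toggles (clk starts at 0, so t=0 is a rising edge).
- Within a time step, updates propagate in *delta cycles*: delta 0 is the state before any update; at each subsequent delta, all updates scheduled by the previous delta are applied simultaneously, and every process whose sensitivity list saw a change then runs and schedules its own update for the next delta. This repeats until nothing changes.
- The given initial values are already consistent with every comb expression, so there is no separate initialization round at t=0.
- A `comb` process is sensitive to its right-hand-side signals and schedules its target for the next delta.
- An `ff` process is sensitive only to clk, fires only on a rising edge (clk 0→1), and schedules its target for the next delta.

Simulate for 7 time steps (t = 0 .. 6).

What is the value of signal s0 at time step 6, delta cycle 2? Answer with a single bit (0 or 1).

0

[bits: s3,s4,s2,s0,s1,clk]
t=0: Δ0=011010 Δ1=011011 Δ2=011111 Δ3=111111 Δ4=101111 | 4Δ
t=1: Δ0=101111 Δ1=101110 | 1Δ
t=2: Δ0=101110 Δ1=101111 Δ2=101011 Δ3=001011 Δ4=011011 | 4Δ
t=3: Δ0=011011 Δ1=011010 | 1Δ
t=4: Δ0=011010 Δ1=011011 Δ2=011111 Δ3=111111 Δ4=101111 | 4Δ
t=5: Δ0=101111 Δ1=101110 | 1Δ
t=6: Δ0=101110 Δ1=101111 Δ2=101011 Δ3=001011 Δ4=011011 | 4Δ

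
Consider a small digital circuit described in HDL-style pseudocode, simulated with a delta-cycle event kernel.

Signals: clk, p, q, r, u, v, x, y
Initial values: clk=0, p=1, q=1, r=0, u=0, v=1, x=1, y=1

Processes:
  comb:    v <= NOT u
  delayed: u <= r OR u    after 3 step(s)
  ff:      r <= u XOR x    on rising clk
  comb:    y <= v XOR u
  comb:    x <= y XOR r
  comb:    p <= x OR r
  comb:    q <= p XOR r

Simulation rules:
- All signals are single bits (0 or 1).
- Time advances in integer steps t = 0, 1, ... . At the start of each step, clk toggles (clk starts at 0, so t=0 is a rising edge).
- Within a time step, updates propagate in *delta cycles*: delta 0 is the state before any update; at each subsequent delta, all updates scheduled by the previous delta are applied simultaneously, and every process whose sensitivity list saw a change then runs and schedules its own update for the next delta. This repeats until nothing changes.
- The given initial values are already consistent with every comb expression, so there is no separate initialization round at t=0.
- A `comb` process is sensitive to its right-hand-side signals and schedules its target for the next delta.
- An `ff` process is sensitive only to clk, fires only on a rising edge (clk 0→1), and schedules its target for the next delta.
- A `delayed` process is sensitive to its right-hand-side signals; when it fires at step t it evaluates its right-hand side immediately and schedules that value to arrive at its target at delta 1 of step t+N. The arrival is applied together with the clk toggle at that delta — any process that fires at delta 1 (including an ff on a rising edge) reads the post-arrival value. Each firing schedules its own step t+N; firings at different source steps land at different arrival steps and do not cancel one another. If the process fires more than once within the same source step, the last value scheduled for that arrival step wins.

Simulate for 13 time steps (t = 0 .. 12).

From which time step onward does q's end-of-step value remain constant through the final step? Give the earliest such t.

8

[bits: u,r,q,v,p,x,clk,y]
t=0: Δ0=00111101 Δ1=00111111 Δ2=01111111 Δ3=01011011 | 3Δ
t=1: Δ0=01011011 Δ1=01011001 | 1Δ
t=2: Δ0=01011001 Δ1=01011011 Δ2=00011011 Δ3=00110111 Δ4=00011111 Δ5=00111111 | 5Δ
t=3: Δ0=00111111 Δ1=10111101 Δ2=10101100 Δ3=10101001 Δ4=10100101 Δ5=10001101 Δ6=10101101 | 6Δ
t=4: Δ0=10101101 Δ1=10101111 | 1Δ
t=5: Δ0=10101111 Δ1=00101101 Δ2=00111100 Δ3=00111001 Δ4=00110101 Δ5=00011101 Δ6=00111101 | 6Δ
t=6: Δ0=00111101 Δ1=10111111 Δ2=10101110 Δ3=10101011 Δ4=10100111 Δ5=10001111 Δ6=10101111 | 6Δ
t=7: Δ0=10101111 Δ1=10101101 | 1Δ
t=8: Δ0=10101101 Δ1=00101111 Δ2=01111110 Δ3=01011111 Δ4=01011011 | 4Δ
t=9: Δ0=01011011 Δ1=11011001 Δ2=11001000 Δ3=11001101 Δ4=11001001 | 4Δ
t=10: Δ0=11001001 Δ1=11001011 | 1Δ
t=11: Δ0=11001011 Δ1=11001001 | 1Δ
t=12: Δ0=11001001 Δ1=11001011 | 1Δ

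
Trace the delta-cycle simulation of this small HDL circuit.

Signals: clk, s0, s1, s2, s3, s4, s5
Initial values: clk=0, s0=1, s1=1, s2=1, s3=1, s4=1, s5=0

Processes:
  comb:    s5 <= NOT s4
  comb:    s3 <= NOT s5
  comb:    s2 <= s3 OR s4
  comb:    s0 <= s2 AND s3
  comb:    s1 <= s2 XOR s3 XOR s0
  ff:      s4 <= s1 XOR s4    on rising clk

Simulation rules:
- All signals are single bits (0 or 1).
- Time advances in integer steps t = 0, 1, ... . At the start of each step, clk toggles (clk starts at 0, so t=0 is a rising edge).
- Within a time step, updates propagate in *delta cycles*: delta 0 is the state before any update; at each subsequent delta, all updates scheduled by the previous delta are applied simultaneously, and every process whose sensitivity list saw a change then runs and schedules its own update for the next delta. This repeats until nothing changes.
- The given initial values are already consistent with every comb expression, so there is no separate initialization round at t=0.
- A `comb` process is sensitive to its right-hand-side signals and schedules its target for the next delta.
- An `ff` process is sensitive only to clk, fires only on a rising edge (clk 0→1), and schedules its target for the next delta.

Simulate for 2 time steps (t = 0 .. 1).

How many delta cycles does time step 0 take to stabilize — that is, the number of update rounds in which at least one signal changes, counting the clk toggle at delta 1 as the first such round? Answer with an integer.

t0.Δ0 s5=0 s0=1 s2=1 s3=1 clk=0 s1=1 s4=1
t0.Δ1 s5=0 s0=1 s2=1 s3=1 clk=1 s1=1 s4=1
t0.Δ2 s5=0 s0=1 s2=1 s3=1 clk=1 s1=1 s4=0
t0.Δ3 s5=1 s0=1 s2=1 s3=1 clk=1 s1=1 s4=0
t0.Δ4 s5=1 s0=1 s2=1 s3=0 clk=1 s1=1 s4=0
t0.Δ5 s5=1 s0=0 s2=0 s3=0 clk=1 s1=0 s4=0
t1.Δ0 s5=1 s0=0 s2=0 s3=0 clk=1 s1=0 s4=0
t1.Δ1 s5=1 s0=0 s2=0 s3=0 clk=0 s1=0 s4=0

5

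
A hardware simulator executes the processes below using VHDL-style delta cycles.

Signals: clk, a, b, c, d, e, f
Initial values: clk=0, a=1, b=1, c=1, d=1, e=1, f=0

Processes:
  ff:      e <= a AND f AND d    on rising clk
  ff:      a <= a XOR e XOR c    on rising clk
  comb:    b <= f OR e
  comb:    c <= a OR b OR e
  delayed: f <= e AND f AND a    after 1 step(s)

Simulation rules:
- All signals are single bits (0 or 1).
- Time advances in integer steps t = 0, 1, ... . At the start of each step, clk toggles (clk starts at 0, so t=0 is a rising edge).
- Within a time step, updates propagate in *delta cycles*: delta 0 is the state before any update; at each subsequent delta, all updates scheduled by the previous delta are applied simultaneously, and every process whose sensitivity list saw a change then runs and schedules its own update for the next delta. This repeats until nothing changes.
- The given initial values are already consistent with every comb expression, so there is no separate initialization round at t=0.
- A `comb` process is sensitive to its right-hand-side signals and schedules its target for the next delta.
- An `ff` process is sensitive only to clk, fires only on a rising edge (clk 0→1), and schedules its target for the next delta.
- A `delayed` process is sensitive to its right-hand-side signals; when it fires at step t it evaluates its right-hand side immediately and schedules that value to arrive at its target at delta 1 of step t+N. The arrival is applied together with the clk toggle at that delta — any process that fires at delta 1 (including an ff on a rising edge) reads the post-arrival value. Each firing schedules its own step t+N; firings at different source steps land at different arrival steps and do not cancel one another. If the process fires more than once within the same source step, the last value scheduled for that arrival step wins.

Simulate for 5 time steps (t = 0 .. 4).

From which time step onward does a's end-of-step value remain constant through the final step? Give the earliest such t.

[bits: b,e,a,c,d,f,clk]
t=0: Δ0=1111100 Δ1=1111101 Δ2=1011101 Δ3=0011101 | 3Δ
t=1: Δ0=0011101 Δ1=0011100 | 1Δ
t=2: Δ0=0011100 Δ1=0011101 Δ2=0001101 Δ3=0000101 | 3Δ
t=3: Δ0=0000101 Δ1=0000100 | 1Δ
t=4: Δ0=0000100 Δ1=0000101 | 1Δ

2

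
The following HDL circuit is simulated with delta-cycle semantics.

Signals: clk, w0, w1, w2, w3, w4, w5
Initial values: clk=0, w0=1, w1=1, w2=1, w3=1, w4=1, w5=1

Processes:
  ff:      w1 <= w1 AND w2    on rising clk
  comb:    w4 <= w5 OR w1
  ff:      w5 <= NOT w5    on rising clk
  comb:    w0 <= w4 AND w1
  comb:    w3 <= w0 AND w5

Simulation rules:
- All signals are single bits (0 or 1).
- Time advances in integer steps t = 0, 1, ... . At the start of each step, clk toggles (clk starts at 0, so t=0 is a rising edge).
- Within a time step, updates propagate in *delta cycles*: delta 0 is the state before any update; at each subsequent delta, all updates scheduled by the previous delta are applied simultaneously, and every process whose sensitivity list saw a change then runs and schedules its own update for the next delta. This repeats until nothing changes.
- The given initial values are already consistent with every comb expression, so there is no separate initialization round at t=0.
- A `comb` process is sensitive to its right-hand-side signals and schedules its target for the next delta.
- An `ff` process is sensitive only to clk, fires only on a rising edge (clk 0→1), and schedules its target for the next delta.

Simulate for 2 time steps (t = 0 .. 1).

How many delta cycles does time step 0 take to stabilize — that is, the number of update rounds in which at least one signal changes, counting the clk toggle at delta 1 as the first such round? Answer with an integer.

3

t=0 Δ0: w3=1 w1=1 clk=0 w4=1 w5=1 w0=1 w2=1
  Δ1: clk:0→1
  Δ2: w5:1→0
  Δ3: w3:1→0
  (3Δ to stable)
t=1 Δ0: w3=0 w1=1 clk=1 w4=1 w5=0 w0=1 w2=1
  Δ1: clk:1→0
  (1Δ to stable)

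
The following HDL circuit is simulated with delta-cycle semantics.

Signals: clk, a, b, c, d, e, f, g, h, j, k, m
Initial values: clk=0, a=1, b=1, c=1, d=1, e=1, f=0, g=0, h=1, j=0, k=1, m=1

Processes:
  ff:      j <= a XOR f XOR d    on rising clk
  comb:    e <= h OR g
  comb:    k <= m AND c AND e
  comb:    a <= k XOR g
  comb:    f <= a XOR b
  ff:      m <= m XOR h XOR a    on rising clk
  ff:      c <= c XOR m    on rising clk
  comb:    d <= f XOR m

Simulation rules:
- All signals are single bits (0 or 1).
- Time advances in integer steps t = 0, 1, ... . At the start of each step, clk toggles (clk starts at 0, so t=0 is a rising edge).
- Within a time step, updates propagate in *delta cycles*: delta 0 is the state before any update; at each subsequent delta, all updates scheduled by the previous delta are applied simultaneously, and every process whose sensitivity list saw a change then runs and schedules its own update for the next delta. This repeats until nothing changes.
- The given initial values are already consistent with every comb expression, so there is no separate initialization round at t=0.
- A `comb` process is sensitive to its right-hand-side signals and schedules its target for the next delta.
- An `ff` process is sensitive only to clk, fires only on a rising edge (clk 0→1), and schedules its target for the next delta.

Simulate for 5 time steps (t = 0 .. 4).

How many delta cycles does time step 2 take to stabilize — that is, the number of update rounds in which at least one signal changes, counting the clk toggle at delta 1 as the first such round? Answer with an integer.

[bits: m,e,c,j,clk,k,d,f,a,g,h,b]
t=0: Δ0=111001101011 Δ1=111011101011 Δ2=110011101011 Δ3=110010101011 Δ4=110010100011 Δ5=110010110011 Δ6=110010010011 | 6Δ
t=1: Δ0=110010010011 Δ1=110000010011 | 1Δ
t=2: Δ0=110000010011 Δ1=110010010011 Δ2=011110010011 Δ3=011110110011 | 3Δ
t=3: Δ0=011110110011 Δ1=011100110011 | 1Δ
t=4: Δ0=011100110011 Δ1=011110110011 Δ2=111010110011 Δ3=111011010011 Δ4=111011011011 Δ5=111011001011 Δ6=111011101011 | 6Δ

3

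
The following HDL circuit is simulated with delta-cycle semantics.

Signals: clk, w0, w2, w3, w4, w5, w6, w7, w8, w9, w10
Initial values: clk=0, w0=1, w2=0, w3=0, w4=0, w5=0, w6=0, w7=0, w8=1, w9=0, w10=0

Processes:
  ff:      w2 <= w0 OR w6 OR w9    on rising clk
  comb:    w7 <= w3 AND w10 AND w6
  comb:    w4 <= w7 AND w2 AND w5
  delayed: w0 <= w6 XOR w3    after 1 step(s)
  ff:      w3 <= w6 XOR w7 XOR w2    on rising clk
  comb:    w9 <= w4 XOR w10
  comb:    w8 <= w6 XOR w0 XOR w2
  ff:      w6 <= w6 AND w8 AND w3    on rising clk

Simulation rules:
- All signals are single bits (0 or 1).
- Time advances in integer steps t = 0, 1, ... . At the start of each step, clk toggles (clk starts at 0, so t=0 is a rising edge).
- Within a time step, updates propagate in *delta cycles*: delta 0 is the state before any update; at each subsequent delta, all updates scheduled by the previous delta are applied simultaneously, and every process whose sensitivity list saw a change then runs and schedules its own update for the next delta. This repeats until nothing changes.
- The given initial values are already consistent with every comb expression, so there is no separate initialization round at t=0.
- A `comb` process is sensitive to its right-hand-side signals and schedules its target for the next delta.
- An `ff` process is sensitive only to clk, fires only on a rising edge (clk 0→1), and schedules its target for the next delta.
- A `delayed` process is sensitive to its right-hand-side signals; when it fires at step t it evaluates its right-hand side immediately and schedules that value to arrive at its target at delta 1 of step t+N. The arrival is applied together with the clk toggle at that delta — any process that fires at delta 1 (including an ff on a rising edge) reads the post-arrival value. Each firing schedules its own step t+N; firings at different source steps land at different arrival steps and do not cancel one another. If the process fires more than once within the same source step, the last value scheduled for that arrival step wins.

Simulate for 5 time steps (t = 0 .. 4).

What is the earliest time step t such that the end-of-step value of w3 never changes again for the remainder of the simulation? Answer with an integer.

t0.Δ0 w6=0 w2=0 w5=0 w9=0 clk=0 w4=0 w0=1 w7=0 w8=1 w10=0 w3=0
t0.Δ1 w6=0 w2=0 w5=0 w9=0 clk=1 w4=0 w0=1 w7=0 w8=1 w10=0 w3=0
t0.Δ2 w6=0 w2=1 w5=0 w9=0 clk=1 w4=0 w0=1 w7=0 w8=1 w10=0 w3=0
t0.Δ3 w6=0 w2=1 w5=0 w9=0 clk=1 w4=0 w0=1 w7=0 w8=0 w10=0 w3=0
t1.Δ0 w6=0 w2=1 w5=0 w9=0 clk=1 w4=0 w0=1 w7=0 w8=0 w10=0 w3=0
t1.Δ1 w6=0 w2=1 w5=0 w9=0 clk=0 w4=0 w0=1 w7=0 w8=0 w10=0 w3=0
t2.Δ0 w6=0 w2=1 w5=0 w9=0 clk=0 w4=0 w0=1 w7=0 w8=0 w10=0 w3=0
t2.Δ1 w6=0 w2=1 w5=0 w9=0 clk=1 w4=0 w0=1 w7=0 w8=0 w10=0 w3=0
t2.Δ2 w6=0 w2=1 w5=0 w9=0 clk=1 w4=0 w0=1 w7=0 w8=0 w10=0 w3=1
t3.Δ0 w6=0 w2=1 w5=0 w9=0 clk=1 w4=0 w0=1 w7=0 w8=0 w10=0 w3=1
t3.Δ1 w6=0 w2=1 w5=0 w9=0 clk=0 w4=0 w0=1 w7=0 w8=0 w10=0 w3=1
t4.Δ0 w6=0 w2=1 w5=0 w9=0 clk=0 w4=0 w0=1 w7=0 w8=0 w10=0 w3=1
t4.Δ1 w6=0 w2=1 w5=0 w9=0 clk=1 w4=0 w0=1 w7=0 w8=0 w10=0 w3=1

2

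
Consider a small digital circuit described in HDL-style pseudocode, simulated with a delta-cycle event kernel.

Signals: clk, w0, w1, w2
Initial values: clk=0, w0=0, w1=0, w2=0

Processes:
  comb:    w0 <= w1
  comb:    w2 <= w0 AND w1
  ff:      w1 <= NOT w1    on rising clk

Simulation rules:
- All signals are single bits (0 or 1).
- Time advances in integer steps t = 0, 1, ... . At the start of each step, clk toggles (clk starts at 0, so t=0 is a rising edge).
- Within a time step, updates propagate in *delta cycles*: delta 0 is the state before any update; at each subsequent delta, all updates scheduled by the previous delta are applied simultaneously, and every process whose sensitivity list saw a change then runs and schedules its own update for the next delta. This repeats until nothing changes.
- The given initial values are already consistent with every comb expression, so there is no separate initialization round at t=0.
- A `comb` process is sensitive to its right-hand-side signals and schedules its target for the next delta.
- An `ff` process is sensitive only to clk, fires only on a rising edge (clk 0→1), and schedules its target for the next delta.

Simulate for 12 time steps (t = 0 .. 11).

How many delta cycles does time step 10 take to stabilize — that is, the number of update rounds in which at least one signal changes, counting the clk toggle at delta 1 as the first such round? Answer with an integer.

3

t=0 Δ0: w1=0 w0=0 clk=0 w2=0
  Δ1: clk:0→1
  Δ2: w1:0→1
  Δ3: w0:0→1
  Δ4: w2:0→1
  (4Δ to stable)
t=1 Δ0: w1=1 w0=1 clk=1 w2=1
  Δ1: clk:1→0
  (1Δ to stable)
t=2 Δ0: w1=1 w0=1 clk=0 w2=1
  Δ1: clk:0→1
  Δ2: w1:1→0
  Δ3: w0:1→0, w2:1→0
  (3Δ to stable)
t=3 Δ0: w1=0 w0=0 clk=1 w2=0
  Δ1: clk:1→0
  (1Δ to stable)
t=4 Δ0: w1=0 w0=0 clk=0 w2=0
  Δ1: clk:0→1
  Δ2: w1:0→1
  Δ3: w0:0→1
  Δ4: w2:0→1
  (4Δ to stable)
t=5 Δ0: w1=1 w0=1 clk=1 w2=1
  Δ1: clk:1→0
  (1Δ to stable)
t=6 Δ0: w1=1 w0=1 clk=0 w2=1
  Δ1: clk:0→1
  Δ2: w1:1→0
  Δ3: w0:1→0, w2:1→0
  (3Δ to stable)
t=7 Δ0: w1=0 w0=0 clk=1 w2=0
  Δ1: clk:1→0
  (1Δ to stable)
t=8 Δ0: w1=0 w0=0 clk=0 w2=0
  Δ1: clk:0→1
  Δ2: w1:0→1
  Δ3: w0:0→1
  Δ4: w2:0→1
  (4Δ to stable)
t=9 Δ0: w1=1 w0=1 clk=1 w2=1
  Δ1: clk:1→0
  (1Δ to stable)
t=10 Δ0: w1=1 w0=1 clk=0 w2=1
  Δ1: clk:0→1
  Δ2: w1:1→0
  Δ3: w0:1→0, w2:1→0
  (3Δ to stable)
t=11 Δ0: w1=0 w0=0 clk=1 w2=0
  Δ1: clk:1→0
  (1Δ to stable)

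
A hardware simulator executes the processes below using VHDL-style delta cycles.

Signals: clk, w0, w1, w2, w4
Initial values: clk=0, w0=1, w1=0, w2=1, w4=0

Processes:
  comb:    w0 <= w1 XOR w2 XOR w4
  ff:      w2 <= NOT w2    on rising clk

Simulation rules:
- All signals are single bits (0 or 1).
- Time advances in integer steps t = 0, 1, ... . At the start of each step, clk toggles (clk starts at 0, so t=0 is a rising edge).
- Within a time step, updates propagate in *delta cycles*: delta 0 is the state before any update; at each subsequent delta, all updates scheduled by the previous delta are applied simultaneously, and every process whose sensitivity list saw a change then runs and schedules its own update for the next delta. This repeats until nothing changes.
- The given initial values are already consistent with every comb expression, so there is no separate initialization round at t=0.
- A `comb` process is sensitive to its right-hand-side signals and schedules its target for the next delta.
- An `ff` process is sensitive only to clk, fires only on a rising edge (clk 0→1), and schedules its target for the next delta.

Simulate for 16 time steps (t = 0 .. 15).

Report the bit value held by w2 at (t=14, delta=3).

1

[bits: clk,w1,w0,w2,w4]
t=0: Δ0=00110 Δ1=10110 Δ2=10100 Δ3=10000 | 3Δ
t=1: Δ0=10000 Δ1=00000 | 1Δ
t=2: Δ0=00000 Δ1=10000 Δ2=10010 Δ3=10110 | 3Δ
t=3: Δ0=10110 Δ1=00110 | 1Δ
t=4: Δ0=00110 Δ1=10110 Δ2=10100 Δ3=10000 | 3Δ
t=5: Δ0=10000 Δ1=00000 | 1Δ
t=6: Δ0=00000 Δ1=10000 Δ2=10010 Δ3=10110 | 3Δ
t=7: Δ0=10110 Δ1=00110 | 1Δ
t=8: Δ0=00110 Δ1=10110 Δ2=10100 Δ3=10000 | 3Δ
t=9: Δ0=10000 Δ1=00000 | 1Δ
t=10: Δ0=00000 Δ1=10000 Δ2=10010 Δ3=10110 | 3Δ
t=11: Δ0=10110 Δ1=00110 | 1Δ
t=12: Δ0=00110 Δ1=10110 Δ2=10100 Δ3=10000 | 3Δ
t=13: Δ0=10000 Δ1=00000 | 1Δ
t=14: Δ0=00000 Δ1=10000 Δ2=10010 Δ3=10110 | 3Δ
t=15: Δ0=10110 Δ1=00110 | 1Δ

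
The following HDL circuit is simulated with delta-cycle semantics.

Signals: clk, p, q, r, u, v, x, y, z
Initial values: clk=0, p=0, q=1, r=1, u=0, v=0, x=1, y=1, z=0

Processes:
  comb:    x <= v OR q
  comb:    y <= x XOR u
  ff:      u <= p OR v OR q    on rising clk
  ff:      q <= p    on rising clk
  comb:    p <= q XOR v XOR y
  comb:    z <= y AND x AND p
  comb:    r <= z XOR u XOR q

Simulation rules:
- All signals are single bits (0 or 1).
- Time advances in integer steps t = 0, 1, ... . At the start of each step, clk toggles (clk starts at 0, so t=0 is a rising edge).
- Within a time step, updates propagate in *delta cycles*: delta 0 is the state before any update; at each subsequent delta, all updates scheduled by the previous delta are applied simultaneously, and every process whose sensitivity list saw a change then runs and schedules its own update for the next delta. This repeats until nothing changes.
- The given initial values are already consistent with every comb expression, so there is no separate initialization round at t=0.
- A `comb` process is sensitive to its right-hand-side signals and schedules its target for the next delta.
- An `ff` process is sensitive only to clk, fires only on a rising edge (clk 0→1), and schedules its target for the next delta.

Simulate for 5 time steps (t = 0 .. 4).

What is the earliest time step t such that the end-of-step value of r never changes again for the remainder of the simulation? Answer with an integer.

2

t0.Δ0 p=0 x=1 q=1 z=0 u=0 v=0 y=1 r=1 clk=0
t0.Δ1 p=0 x=1 q=1 z=0 u=0 v=0 y=1 r=1 clk=1
t0.Δ2 p=0 x=1 q=0 z=0 u=1 v=0 y=1 r=1 clk=1
t0.Δ3 p=1 x=0 q=0 z=0 u=1 v=0 y=0 r=1 clk=1
t0.Δ4 p=0 x=0 q=0 z=0 u=1 v=0 y=1 r=1 clk=1
t0.Δ5 p=1 x=0 q=0 z=0 u=1 v=0 y=1 r=1 clk=1
t1.Δ0 p=1 x=0 q=0 z=0 u=1 v=0 y=1 r=1 clk=1
t1.Δ1 p=1 x=0 q=0 z=0 u=1 v=0 y=1 r=1 clk=0
t2.Δ0 p=1 x=0 q=0 z=0 u=1 v=0 y=1 r=1 clk=0
t2.Δ1 p=1 x=0 q=0 z=0 u=1 v=0 y=1 r=1 clk=1
t2.Δ2 p=1 x=0 q=1 z=0 u=1 v=0 y=1 r=1 clk=1
t2.Δ3 p=0 x=1 q=1 z=0 u=1 v=0 y=1 r=0 clk=1
t2.Δ4 p=0 x=1 q=1 z=0 u=1 v=0 y=0 r=0 clk=1
t2.Δ5 p=1 x=1 q=1 z=0 u=1 v=0 y=0 r=0 clk=1
t3.Δ0 p=1 x=1 q=1 z=0 u=1 v=0 y=0 r=0 clk=1
t3.Δ1 p=1 x=1 q=1 z=0 u=1 v=0 y=0 r=0 clk=0
t4.Δ0 p=1 x=1 q=1 z=0 u=1 v=0 y=0 r=0 clk=0
t4.Δ1 p=1 x=1 q=1 z=0 u=1 v=0 y=0 r=0 clk=1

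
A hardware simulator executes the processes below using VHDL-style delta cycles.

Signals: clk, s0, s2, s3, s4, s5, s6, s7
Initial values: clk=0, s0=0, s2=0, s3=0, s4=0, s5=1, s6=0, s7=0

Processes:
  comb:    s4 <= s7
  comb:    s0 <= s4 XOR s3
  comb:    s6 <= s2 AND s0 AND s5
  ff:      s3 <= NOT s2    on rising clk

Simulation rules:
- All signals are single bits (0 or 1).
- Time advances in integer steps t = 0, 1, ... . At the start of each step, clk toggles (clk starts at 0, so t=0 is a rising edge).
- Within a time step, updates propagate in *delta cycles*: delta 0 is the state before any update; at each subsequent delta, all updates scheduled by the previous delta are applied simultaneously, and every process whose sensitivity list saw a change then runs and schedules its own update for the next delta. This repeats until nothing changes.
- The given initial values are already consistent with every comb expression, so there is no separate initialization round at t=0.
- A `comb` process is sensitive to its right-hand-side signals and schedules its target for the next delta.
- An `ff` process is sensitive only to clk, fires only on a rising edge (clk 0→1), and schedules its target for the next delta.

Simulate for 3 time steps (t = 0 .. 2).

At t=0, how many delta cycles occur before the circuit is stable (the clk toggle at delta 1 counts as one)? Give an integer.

[bits: s3,s0,s7,s5,s2,s6,s4,clk]
t=0: Δ0=00010000 Δ1=00010001 Δ2=10010001 Δ3=11010001 | 3Δ
t=1: Δ0=11010001 Δ1=11010000 | 1Δ
t=2: Δ0=11010000 Δ1=11010001 | 1Δ

3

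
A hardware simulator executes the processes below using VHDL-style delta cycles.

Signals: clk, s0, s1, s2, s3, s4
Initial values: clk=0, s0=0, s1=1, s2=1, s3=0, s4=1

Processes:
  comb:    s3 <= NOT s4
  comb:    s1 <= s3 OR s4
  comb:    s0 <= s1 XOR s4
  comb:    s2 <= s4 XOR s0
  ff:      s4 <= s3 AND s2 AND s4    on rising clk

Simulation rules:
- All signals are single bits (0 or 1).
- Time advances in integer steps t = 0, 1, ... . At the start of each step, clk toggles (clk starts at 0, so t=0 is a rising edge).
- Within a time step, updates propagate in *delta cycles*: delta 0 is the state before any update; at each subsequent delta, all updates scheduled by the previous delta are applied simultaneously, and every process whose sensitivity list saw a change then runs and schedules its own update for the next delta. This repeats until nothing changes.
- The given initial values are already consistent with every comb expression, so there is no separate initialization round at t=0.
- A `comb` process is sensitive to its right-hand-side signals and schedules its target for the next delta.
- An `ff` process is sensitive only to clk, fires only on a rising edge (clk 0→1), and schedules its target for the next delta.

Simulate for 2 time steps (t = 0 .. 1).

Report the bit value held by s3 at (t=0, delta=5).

t0.Δ0 s3=0 s0=0 s1=1 clk=0 s2=1 s4=1
t0.Δ1 s3=0 s0=0 s1=1 clk=1 s2=1 s4=1
t0.Δ2 s3=0 s0=0 s1=1 clk=1 s2=1 s4=0
t0.Δ3 s3=1 s0=1 s1=0 clk=1 s2=0 s4=0
t0.Δ4 s3=1 s0=0 s1=1 clk=1 s2=1 s4=0
t0.Δ5 s3=1 s0=1 s1=1 clk=1 s2=0 s4=0
t0.Δ6 s3=1 s0=1 s1=1 clk=1 s2=1 s4=0
t1.Δ0 s3=1 s0=1 s1=1 clk=1 s2=1 s4=0
t1.Δ1 s3=1 s0=1 s1=1 clk=0 s2=1 s4=0

1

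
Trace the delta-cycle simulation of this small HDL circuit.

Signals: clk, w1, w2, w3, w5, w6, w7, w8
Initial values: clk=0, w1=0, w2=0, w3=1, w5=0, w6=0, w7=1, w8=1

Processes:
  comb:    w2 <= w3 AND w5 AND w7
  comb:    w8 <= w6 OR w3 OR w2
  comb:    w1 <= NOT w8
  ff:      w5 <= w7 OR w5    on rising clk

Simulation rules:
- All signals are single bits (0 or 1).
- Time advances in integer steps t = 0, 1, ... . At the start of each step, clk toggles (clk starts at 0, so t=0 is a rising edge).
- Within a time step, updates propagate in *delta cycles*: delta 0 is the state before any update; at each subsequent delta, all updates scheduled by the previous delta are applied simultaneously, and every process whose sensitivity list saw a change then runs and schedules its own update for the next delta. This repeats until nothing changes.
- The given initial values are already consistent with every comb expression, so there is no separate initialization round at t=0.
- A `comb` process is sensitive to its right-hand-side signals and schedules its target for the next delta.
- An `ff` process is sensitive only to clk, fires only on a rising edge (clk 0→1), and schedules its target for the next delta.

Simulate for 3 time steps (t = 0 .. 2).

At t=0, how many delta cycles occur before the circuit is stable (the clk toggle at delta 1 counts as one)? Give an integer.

t=0 Δ0: w2=0 clk=0 w7=1 w1=0 w8=1 w6=0 w5=0 w3=1
  Δ1: clk:0→1
  Δ2: w5:0→1
  Δ3: w2:0→1
  (3Δ to stable)
t=1 Δ0: w2=1 clk=1 w7=1 w1=0 w8=1 w6=0 w5=1 w3=1
  Δ1: clk:1→0
  (1Δ to stable)
t=2 Δ0: w2=1 clk=0 w7=1 w1=0 w8=1 w6=0 w5=1 w3=1
  Δ1: clk:0→1
  (1Δ to stable)

3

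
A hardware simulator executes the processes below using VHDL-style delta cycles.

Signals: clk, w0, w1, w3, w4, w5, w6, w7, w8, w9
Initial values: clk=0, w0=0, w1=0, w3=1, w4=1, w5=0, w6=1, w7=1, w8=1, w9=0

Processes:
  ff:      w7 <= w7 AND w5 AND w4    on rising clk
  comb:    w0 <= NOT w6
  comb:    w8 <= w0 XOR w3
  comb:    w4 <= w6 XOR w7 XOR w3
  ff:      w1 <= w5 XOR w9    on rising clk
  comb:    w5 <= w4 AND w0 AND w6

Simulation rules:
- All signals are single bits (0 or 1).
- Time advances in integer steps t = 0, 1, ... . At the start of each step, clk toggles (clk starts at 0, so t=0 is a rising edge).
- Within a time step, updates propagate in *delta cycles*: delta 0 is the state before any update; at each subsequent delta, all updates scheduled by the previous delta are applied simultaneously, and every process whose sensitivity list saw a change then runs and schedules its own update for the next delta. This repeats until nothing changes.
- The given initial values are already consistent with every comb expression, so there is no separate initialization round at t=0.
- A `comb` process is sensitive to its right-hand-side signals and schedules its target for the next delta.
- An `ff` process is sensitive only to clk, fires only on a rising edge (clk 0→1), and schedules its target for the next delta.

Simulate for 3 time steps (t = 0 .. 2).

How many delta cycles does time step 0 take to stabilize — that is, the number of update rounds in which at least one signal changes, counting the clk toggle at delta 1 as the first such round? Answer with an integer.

t0.Δ0 w5=0 w7=1 w8=1 w3=1 w1=0 clk=0 w4=1 w9=0 w0=0 w6=1
t0.Δ1 w5=0 w7=1 w8=1 w3=1 w1=0 clk=1 w4=1 w9=0 w0=0 w6=1
t0.Δ2 w5=0 w7=0 w8=1 w3=1 w1=0 clk=1 w4=1 w9=0 w0=0 w6=1
t0.Δ3 w5=0 w7=0 w8=1 w3=1 w1=0 clk=1 w4=0 w9=0 w0=0 w6=1
t1.Δ0 w5=0 w7=0 w8=1 w3=1 w1=0 clk=1 w4=0 w9=0 w0=0 w6=1
t1.Δ1 w5=0 w7=0 w8=1 w3=1 w1=0 clk=0 w4=0 w9=0 w0=0 w6=1
t2.Δ0 w5=0 w7=0 w8=1 w3=1 w1=0 clk=0 w4=0 w9=0 w0=0 w6=1
t2.Δ1 w5=0 w7=0 w8=1 w3=1 w1=0 clk=1 w4=0 w9=0 w0=0 w6=1

3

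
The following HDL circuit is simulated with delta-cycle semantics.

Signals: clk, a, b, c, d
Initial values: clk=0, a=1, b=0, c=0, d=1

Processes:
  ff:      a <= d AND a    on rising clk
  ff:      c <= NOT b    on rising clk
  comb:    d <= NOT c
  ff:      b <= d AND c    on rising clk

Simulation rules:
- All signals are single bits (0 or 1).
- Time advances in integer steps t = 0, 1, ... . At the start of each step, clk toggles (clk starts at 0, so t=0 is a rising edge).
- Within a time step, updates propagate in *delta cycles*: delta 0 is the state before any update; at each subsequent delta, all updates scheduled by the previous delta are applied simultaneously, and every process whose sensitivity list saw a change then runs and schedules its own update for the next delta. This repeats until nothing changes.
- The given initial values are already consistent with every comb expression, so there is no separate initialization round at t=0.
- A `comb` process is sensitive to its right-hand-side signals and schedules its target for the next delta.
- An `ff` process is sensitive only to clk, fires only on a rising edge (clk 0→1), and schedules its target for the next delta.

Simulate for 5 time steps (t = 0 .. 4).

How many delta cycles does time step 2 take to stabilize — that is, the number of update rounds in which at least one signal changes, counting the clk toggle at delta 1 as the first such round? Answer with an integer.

t=0 Δ0: c=0 a=1 clk=0 b=0 d=1
  Δ1: clk:0→1
  Δ2: c:0→1
  Δ3: d:1→0
  (3Δ to stable)
t=1 Δ0: c=1 a=1 clk=1 b=0 d=0
  Δ1: clk:1→0
  (1Δ to stable)
t=2 Δ0: c=1 a=1 clk=0 b=0 d=0
  Δ1: clk:0→1
  Δ2: a:1→0
  (2Δ to stable)
t=3 Δ0: c=1 a=0 clk=1 b=0 d=0
  Δ1: clk:1→0
  (1Δ to stable)
t=4 Δ0: c=1 a=0 clk=0 b=0 d=0
  Δ1: clk:0→1
  (1Δ to stable)

2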